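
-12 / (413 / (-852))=10224 / 413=24.76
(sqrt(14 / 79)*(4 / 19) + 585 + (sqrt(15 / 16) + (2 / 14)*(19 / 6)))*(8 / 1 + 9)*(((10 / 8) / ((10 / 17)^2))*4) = 4913*sqrt(1106) / 7505 + 4913*sqrt(15) / 80 + 120805757 / 840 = 144076.00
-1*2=-2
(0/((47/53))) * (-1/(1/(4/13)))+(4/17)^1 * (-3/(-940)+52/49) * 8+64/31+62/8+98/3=3239420617/72820860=44.48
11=11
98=98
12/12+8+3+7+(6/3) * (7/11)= 223/11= 20.27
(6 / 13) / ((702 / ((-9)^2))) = 9 / 169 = 0.05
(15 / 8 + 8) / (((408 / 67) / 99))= 174669 / 1088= 160.54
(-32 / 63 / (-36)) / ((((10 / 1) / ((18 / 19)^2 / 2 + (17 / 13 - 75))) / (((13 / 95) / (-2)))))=687464 / 97226325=0.01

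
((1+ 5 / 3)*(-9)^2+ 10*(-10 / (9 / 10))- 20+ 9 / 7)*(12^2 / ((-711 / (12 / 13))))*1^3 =-347456 / 21567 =-16.11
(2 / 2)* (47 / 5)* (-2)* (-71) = 6674 / 5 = 1334.80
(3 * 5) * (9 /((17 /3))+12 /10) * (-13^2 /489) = -40053 /2771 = -14.45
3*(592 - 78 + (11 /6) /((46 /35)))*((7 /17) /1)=995743 /1564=636.66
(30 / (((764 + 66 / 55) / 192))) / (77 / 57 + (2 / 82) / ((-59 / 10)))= 1985515200 / 355230709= 5.59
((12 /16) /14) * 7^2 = 2.62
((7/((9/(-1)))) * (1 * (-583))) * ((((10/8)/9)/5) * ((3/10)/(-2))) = -4081/2160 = -1.89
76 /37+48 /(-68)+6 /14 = 7823 /4403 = 1.78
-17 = -17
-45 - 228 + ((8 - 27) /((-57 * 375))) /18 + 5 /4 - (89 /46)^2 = -2951153471 /10712250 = -275.49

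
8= 8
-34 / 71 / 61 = -34 / 4331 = -0.01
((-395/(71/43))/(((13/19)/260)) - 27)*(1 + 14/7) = -19368651/71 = -272797.90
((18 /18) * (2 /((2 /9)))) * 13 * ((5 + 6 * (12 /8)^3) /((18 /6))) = 3939 /4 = 984.75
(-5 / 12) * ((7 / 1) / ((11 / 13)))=-455 / 132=-3.45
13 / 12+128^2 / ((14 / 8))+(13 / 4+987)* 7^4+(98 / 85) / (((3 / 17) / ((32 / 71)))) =17794761182 / 7455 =2386956.56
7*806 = 5642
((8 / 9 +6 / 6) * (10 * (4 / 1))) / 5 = 136 / 9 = 15.11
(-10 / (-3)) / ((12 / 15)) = 25 / 6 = 4.17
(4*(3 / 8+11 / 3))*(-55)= -5335 / 6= -889.17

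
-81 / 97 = -0.84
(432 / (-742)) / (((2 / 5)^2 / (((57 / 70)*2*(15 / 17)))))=-230850 / 44149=-5.23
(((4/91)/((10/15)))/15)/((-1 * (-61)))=2/27755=0.00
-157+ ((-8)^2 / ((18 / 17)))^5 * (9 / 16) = 2977654917187 / 6561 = 453841627.37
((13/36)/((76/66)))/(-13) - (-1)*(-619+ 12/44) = -618.75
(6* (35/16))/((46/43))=4515/368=12.27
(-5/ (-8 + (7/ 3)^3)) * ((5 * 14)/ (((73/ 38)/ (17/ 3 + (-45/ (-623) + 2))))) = -247334400/ 825119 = -299.76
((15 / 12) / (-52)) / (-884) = 0.00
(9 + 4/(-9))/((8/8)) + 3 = 104/9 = 11.56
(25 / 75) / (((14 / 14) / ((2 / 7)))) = 2 / 21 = 0.10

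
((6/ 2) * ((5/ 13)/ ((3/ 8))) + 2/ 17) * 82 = 261.95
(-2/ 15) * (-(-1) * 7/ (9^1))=-14/ 135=-0.10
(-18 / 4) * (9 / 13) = -81 / 26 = -3.12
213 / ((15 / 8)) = 568 / 5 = 113.60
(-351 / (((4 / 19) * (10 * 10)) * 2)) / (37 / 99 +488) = -660231 / 38679200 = -0.02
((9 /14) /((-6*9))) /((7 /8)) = -2 /147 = -0.01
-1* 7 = -7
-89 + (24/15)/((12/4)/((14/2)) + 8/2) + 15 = -11414/155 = -73.64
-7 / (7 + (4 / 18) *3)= -21 / 23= -0.91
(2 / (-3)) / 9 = -0.07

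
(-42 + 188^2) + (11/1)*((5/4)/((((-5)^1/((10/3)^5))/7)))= 6653386/243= 27380.19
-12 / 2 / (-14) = 3 / 7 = 0.43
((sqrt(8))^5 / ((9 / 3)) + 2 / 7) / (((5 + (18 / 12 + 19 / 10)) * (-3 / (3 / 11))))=-320 * sqrt(2) / 693-5 / 1617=-0.66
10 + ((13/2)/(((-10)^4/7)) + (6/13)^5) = 74447907663/7425860000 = 10.03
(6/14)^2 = 9/49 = 0.18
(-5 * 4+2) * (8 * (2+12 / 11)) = -4896 / 11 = -445.09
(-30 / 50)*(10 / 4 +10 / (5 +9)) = -27 / 14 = -1.93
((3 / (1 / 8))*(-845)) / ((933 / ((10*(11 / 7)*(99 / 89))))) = -73616400 / 193753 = -379.95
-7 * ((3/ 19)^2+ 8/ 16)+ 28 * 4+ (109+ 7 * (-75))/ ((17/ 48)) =-13087309/ 12274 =-1066.26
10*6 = 60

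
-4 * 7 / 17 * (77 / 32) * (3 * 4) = -1617 / 34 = -47.56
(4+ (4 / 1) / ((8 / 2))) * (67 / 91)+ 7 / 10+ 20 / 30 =13781 / 2730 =5.05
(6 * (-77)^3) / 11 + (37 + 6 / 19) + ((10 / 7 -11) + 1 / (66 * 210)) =-65569093901 / 263340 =-248990.26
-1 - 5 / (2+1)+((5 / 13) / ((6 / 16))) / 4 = -94 / 39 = -2.41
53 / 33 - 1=20 / 33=0.61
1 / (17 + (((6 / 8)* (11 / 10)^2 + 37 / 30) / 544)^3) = 278189309952000000 / 4729218286138786009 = 0.06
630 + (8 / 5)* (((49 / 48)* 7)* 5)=4123 / 6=687.17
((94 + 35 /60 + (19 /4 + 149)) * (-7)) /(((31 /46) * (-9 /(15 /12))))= 599725 /1674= 358.26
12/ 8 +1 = 5/ 2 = 2.50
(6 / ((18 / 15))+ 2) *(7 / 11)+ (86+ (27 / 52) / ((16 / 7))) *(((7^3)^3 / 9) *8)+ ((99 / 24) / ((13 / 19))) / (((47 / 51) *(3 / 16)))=1496719216969343 / 483912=3092957432.28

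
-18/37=-0.49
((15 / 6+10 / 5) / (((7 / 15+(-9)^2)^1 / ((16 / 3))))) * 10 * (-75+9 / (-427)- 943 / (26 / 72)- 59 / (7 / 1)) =-26926245000 / 3391661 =-7938.96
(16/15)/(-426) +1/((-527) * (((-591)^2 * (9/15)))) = -490858007/196035707655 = -0.00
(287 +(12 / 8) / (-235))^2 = 18194502769 / 220900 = 82365.34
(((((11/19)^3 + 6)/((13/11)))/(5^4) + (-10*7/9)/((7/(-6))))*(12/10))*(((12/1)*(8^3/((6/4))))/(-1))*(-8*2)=524947.49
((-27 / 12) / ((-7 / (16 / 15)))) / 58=6 / 1015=0.01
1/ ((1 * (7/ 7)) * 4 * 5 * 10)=1/ 200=0.00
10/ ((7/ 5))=50/ 7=7.14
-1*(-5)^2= -25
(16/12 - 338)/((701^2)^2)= -1010/724424828403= -0.00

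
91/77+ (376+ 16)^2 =153665.18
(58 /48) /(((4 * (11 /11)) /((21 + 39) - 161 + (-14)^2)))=2755 /96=28.70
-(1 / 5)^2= -1 / 25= -0.04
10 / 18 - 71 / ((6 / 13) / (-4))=5543 / 9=615.89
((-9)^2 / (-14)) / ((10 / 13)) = -1053 / 140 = -7.52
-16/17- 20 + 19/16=-5373/272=-19.75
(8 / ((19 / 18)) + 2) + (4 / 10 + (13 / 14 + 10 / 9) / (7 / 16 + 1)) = 1568972 / 137655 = 11.40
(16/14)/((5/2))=0.46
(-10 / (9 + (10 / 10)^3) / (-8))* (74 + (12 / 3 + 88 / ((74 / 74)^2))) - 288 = -1069 / 4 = -267.25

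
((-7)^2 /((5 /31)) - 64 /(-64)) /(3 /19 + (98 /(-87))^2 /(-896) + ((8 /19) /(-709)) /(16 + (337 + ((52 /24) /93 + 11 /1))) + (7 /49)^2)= 9898348508521200000 /5744326337812787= 1723.15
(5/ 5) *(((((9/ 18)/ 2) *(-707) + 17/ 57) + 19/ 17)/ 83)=-679595/ 321708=-2.11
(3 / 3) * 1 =1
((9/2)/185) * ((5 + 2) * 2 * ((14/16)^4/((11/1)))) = 151263/8335360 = 0.02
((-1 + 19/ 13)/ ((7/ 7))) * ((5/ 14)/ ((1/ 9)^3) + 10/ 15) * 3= 32889/ 91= 361.42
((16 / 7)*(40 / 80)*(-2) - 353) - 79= -3040 / 7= -434.29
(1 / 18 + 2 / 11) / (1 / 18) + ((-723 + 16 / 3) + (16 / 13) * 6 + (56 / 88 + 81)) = -267856 / 429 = -624.37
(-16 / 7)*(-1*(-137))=-2192 / 7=-313.14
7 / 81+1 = 88 / 81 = 1.09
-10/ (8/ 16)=-20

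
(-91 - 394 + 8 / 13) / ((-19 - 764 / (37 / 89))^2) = -8620593 / 61354183813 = -0.00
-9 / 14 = -0.64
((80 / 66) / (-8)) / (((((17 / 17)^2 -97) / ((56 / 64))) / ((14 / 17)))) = 245 / 215424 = 0.00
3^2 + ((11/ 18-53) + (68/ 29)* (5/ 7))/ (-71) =2520215/ 259434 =9.71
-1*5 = -5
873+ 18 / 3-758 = 121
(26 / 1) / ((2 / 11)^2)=786.50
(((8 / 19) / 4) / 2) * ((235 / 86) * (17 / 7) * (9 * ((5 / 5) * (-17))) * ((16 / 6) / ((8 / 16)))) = -1629960 / 5719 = -285.01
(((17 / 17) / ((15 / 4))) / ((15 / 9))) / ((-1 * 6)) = -2 / 75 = -0.03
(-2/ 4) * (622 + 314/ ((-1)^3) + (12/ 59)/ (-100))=-454297/ 2950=-154.00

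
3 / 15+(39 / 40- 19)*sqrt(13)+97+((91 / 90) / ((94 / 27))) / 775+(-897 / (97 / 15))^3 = -2668889.92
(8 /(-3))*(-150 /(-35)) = -80 /7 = -11.43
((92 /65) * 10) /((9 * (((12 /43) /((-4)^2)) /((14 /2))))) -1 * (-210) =295246 /351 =841.16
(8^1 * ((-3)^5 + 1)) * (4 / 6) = -3872 / 3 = -1290.67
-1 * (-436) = 436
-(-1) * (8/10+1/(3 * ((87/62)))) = 1354/1305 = 1.04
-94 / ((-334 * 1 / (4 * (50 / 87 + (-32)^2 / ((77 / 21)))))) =50349032 / 159819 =315.04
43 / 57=0.75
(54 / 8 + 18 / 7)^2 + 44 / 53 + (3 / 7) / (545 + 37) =353559141 / 4030544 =87.72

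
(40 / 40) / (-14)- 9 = -127 / 14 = -9.07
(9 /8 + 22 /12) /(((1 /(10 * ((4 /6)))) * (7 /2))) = 355 /63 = 5.63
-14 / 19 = -0.74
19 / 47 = 0.40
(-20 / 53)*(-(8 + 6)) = 280 / 53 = 5.28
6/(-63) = -2/21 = -0.10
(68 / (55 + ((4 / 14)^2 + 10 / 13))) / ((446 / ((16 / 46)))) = 173264 / 182474433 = 0.00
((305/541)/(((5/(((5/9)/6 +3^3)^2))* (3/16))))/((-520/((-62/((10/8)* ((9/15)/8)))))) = 129518008928/230717565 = 561.37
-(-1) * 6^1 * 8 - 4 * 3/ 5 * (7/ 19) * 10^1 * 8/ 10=3888/ 95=40.93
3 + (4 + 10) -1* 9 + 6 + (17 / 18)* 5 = 337 / 18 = 18.72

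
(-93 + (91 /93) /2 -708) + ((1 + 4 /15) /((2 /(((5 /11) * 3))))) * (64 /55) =-89968387 /112530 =-799.51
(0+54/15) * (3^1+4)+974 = 4996/5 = 999.20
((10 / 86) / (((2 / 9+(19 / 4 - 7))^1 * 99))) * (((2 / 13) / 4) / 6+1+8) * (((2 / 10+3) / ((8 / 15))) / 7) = -14050 / 3142139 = -0.00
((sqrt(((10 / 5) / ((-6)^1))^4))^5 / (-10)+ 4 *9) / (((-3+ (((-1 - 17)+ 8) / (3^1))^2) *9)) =0.49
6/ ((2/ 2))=6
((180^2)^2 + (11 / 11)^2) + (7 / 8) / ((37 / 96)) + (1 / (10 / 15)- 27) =77682238355 / 74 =1049759977.77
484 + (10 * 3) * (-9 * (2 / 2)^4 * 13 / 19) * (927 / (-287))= 5893022 / 5453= 1080.69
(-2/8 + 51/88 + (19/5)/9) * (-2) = -2977/1980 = -1.50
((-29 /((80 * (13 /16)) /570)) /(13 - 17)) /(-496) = -1653 /12896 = -0.13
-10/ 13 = -0.77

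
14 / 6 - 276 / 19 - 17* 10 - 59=-13748 / 57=-241.19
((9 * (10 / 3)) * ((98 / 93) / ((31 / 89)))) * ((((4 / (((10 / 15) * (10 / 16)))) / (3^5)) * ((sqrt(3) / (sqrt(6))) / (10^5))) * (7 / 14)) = 4361 * sqrt(2) / 486506250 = 0.00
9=9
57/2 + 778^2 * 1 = 1210625/2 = 605312.50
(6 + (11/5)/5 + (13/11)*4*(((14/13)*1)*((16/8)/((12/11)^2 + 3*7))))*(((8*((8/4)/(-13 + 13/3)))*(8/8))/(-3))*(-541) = -400846376/174525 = -2296.78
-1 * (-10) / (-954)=-5 / 477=-0.01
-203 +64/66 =-202.03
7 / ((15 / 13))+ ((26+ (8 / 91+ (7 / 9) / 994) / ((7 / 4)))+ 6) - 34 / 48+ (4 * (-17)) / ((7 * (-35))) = 613602131 / 16281720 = 37.69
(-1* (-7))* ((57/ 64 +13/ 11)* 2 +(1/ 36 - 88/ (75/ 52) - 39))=-670.88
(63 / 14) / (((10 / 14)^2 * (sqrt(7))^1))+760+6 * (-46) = 63 * sqrt(7) / 50+484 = 487.33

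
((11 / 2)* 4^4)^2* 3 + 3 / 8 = 5947392.38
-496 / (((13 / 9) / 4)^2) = -642816 / 169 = -3803.64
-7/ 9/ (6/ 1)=-7/ 54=-0.13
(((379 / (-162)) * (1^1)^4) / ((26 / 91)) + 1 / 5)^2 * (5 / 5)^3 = 167469481 / 2624400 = 63.81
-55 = -55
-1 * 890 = -890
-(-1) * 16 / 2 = 8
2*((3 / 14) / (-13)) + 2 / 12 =73 / 546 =0.13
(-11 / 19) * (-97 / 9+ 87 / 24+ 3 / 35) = 195899 / 47880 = 4.09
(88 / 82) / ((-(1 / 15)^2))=-9900 / 41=-241.46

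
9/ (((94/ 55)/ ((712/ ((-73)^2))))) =176220/ 250463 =0.70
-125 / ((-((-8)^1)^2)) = 125 / 64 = 1.95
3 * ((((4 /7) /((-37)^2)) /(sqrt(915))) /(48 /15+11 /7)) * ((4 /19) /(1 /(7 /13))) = 112 * sqrt(915) /3444662741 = 0.00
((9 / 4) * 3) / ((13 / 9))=243 / 52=4.67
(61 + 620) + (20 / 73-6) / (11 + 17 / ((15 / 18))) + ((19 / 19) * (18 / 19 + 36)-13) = 153468924 / 217759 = 704.77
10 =10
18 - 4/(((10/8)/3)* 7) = 582/35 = 16.63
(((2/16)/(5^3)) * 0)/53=0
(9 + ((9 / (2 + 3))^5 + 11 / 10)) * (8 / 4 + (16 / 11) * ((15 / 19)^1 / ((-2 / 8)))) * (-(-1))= -49111433 / 653125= -75.19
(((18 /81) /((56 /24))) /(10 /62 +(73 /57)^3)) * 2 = 1913661 /22724611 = 0.08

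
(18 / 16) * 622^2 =870489 / 2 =435244.50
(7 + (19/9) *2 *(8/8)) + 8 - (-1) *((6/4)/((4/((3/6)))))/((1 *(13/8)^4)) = 4947965/257049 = 19.25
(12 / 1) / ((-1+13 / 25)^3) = -15625 / 144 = -108.51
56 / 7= 8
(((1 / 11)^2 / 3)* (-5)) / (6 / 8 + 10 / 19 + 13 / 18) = -1140 / 165407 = -0.01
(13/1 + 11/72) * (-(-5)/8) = 4735/576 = 8.22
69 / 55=1.25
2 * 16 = 32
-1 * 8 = -8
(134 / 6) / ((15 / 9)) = 67 / 5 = 13.40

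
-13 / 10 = -1.30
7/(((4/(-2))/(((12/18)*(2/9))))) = -14/27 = -0.52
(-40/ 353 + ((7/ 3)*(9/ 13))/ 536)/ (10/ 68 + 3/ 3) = -4612219/ 47964228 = -0.10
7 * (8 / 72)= 7 / 9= 0.78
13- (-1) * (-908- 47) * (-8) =7653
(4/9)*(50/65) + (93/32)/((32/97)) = 1096417/119808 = 9.15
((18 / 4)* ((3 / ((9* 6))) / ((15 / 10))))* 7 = 7 / 6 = 1.17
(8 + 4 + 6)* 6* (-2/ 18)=-12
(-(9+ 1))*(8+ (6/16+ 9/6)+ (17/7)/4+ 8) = -5175/28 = -184.82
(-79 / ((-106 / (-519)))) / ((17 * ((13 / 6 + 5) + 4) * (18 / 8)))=-54668 / 60367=-0.91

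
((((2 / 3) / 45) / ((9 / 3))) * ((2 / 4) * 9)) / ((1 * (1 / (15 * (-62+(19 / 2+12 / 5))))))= -167 / 10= -16.70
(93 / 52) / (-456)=-31 / 7904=-0.00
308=308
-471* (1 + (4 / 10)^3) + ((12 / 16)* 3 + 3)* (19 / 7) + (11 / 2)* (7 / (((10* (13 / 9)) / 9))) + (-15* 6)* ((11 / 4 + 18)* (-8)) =47050557 / 3250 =14477.09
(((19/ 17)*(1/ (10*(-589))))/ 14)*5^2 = -5/ 14756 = -0.00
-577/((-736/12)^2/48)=-15579/2116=-7.36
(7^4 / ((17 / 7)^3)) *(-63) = -51883209 / 4913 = -10560.39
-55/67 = -0.82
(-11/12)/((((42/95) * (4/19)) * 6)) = -19855/12096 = -1.64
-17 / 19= -0.89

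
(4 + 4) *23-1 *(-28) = 212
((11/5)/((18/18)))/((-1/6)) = -66/5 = -13.20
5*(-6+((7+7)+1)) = 45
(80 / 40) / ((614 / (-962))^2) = 462722 / 94249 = 4.91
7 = 7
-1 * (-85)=85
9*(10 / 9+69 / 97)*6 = 9546 / 97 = 98.41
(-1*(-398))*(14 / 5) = 5572 / 5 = 1114.40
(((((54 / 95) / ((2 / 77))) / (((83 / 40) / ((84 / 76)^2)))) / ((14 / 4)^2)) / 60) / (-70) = -3564 / 14232425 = -0.00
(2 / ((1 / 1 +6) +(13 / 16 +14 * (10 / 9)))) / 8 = 36 / 3365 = 0.01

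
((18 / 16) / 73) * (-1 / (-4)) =9 / 2336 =0.00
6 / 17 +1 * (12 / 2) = 108 / 17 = 6.35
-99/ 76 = -1.30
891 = 891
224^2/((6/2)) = 50176/3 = 16725.33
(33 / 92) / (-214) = -33 / 19688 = -0.00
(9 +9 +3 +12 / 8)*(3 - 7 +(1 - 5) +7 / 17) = -5805 / 34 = -170.74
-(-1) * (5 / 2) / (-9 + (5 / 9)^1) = -45 / 152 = -0.30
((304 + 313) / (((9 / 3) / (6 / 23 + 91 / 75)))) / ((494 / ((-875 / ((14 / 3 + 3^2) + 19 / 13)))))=-10983217 / 309396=-35.50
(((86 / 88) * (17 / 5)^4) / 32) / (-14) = -0.29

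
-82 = -82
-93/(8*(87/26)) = -403/116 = -3.47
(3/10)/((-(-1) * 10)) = 3/100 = 0.03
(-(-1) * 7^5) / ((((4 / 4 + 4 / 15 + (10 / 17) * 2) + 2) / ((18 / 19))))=77144130 / 21527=3583.60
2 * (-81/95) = -162/95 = -1.71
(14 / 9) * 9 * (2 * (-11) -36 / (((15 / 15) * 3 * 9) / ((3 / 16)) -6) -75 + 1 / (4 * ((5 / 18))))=-1349.05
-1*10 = -10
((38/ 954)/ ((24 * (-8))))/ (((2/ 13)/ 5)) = -1235/ 183168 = -0.01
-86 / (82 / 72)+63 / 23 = -68625 / 943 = -72.77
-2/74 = -1/37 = -0.03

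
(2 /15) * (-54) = -36 /5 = -7.20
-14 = -14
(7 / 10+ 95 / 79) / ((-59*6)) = -501 / 93220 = -0.01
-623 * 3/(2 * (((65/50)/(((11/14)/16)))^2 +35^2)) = -807675/1664446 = -0.49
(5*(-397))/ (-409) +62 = 27343/ 409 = 66.85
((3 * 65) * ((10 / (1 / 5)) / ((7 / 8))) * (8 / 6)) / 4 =26000 / 7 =3714.29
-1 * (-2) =2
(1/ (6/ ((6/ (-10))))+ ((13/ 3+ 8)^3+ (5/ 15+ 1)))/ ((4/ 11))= 5575493/ 1080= 5162.49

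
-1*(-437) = 437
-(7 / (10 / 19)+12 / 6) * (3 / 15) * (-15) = 45.90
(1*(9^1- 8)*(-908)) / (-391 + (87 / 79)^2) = 2833414 / 1216331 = 2.33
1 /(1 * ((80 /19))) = 19 /80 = 0.24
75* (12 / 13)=900 / 13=69.23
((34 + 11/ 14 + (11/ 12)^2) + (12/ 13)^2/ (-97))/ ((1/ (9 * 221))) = 10005245807/ 141232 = 70842.63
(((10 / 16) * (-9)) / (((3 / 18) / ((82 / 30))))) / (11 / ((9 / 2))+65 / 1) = -3321 / 2428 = -1.37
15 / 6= 5 / 2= 2.50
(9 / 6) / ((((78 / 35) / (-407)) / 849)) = -12094005 / 52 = -232577.02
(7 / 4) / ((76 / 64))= 28 / 19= 1.47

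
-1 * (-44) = 44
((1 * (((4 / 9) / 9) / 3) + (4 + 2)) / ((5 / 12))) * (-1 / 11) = -5848 / 4455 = -1.31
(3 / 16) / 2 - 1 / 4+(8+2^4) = 763 / 32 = 23.84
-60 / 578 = -0.10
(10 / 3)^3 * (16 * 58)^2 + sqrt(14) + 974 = sqrt(14) + 861210298 / 27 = 31896681.45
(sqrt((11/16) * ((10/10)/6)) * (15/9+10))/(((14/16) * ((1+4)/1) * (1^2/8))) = 8 * sqrt(66)/9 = 7.22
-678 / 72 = -113 / 12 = -9.42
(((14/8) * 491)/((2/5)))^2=295324225/64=4614441.02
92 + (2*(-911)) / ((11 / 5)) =-8098 / 11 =-736.18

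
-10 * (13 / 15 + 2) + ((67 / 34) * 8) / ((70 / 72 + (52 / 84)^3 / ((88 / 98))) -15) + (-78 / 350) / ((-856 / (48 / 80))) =-65171519184557 / 2186090571000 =-29.81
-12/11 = -1.09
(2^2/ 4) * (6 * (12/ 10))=36/ 5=7.20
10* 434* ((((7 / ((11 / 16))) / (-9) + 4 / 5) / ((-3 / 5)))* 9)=711760 / 33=21568.48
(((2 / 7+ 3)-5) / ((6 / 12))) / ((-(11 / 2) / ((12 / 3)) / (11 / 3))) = 64 / 7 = 9.14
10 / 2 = 5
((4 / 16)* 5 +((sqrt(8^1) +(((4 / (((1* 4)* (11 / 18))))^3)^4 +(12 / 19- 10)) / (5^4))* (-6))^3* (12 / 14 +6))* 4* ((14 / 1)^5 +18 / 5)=-397927820074443424586997020222154376858656768* sqrt(2) / 6944831046809663291388622267578125- 80728162898647486514751503712137491676569353060563579955802126 / 1811780432647362799385479363475069944118277587890625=-125589562832.22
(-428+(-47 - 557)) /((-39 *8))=43 /13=3.31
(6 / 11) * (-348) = -189.82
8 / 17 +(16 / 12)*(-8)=-520 / 51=-10.20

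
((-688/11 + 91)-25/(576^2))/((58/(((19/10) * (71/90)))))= 140087731937/190505779200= 0.74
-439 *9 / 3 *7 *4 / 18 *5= -30730 / 3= -10243.33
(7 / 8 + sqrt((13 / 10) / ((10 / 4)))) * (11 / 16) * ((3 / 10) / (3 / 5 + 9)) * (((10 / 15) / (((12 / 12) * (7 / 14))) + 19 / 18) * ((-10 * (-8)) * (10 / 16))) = 2365 * sqrt(13) / 4608 + 82775 / 36864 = 4.10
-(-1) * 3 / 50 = 3 / 50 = 0.06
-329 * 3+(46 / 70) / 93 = -3212662 / 3255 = -986.99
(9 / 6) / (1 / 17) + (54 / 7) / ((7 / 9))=3471 / 98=35.42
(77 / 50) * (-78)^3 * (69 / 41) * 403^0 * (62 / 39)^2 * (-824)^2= -2163227606572032 / 1025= -2110465957631.25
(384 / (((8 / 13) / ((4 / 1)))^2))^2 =263218176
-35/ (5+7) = -35/ 12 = -2.92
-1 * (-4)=4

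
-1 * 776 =-776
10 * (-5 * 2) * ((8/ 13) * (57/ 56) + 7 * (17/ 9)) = -1134200/ 819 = -1384.86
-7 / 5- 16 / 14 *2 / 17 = -913 / 595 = -1.53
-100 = -100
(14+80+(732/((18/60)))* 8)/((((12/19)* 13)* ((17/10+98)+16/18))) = 2794995/117689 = 23.75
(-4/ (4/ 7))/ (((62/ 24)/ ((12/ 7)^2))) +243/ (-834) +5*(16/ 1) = 4328119/ 60326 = 71.75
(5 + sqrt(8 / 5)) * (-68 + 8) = -300 - 24 * sqrt(10) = -375.89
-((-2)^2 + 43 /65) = -303 /65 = -4.66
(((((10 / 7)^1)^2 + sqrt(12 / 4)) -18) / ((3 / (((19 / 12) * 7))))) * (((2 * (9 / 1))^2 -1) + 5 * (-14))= -1879537 / 126 + 33649 * sqrt(3) / 36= -13298.02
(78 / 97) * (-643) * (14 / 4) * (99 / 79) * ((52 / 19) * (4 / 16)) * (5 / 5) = -225918693 / 145597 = -1551.67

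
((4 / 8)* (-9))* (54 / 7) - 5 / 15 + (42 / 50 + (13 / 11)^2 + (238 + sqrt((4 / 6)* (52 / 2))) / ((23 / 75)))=756.85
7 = 7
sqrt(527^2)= 527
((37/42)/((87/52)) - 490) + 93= -724357/1827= -396.47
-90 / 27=-10 / 3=-3.33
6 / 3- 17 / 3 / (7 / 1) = 25 / 21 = 1.19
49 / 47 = 1.04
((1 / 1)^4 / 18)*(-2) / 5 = -1 / 45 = -0.02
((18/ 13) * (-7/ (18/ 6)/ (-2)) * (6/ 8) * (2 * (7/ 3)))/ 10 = 0.57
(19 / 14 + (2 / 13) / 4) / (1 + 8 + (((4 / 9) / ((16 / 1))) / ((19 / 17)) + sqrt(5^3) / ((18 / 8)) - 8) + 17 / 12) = -7253478 / 39872105 + 6601968 * sqrt(5) / 39872105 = 0.19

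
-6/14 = -3/7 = -0.43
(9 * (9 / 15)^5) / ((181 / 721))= 1576827 / 565625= 2.79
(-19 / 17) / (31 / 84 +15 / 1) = -1596 / 21947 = -0.07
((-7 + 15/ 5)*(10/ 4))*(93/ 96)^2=-9.38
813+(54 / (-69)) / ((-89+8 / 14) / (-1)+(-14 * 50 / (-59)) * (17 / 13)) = 812.99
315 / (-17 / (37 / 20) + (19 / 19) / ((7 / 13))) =-9065 / 211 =-42.96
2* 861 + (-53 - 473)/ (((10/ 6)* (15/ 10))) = 1511.60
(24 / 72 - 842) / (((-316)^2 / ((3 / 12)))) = -2525 / 1198272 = -0.00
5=5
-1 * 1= -1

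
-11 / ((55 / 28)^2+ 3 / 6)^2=-6761216 / 11675889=-0.58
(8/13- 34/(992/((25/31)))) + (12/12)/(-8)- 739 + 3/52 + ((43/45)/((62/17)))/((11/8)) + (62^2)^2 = 1461965014250627/98944560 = 14775597.71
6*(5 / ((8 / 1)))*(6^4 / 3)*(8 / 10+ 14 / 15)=2808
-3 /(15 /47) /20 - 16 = -1647 /100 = -16.47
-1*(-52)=52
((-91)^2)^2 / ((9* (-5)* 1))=-68574961 / 45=-1523888.02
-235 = -235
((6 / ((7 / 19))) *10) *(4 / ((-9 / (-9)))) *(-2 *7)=-9120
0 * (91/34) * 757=0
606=606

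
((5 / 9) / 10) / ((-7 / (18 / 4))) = -1 / 28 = -0.04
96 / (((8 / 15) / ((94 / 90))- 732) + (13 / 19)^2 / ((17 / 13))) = -27690144 / 210886801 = -0.13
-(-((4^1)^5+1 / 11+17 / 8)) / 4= 90307 / 352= 256.55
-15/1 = -15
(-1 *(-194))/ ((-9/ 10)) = -1940/ 9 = -215.56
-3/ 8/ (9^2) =-1/ 216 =-0.00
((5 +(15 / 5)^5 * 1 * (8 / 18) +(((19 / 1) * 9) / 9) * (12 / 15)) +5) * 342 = 227772 / 5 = 45554.40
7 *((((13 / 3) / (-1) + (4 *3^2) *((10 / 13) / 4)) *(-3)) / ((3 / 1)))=-707 / 39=-18.13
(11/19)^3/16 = 1331/109744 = 0.01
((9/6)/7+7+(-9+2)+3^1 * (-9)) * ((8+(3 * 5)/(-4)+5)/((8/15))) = -208125/448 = -464.56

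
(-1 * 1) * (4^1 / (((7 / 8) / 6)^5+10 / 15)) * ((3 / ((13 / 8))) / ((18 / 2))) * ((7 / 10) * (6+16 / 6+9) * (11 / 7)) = -264090157056 / 11042597735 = -23.92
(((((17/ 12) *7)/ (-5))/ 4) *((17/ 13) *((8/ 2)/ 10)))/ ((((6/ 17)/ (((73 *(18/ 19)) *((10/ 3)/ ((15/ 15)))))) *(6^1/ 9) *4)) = -2510543/ 39520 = -63.53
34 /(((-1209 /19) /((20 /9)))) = -12920 /10881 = -1.19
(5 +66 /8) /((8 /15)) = 795 /32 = 24.84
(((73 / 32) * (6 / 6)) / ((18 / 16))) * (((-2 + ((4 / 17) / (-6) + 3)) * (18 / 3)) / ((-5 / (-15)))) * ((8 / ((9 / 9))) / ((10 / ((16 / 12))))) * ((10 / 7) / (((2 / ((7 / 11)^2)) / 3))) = 200312 / 6171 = 32.46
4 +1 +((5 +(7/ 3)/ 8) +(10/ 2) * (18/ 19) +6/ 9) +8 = 10805/ 456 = 23.70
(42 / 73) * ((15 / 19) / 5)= 126 / 1387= 0.09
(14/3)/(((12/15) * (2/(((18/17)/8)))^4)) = 76545/684204032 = 0.00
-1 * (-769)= 769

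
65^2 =4225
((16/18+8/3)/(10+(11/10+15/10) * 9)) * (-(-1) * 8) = 1280/1503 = 0.85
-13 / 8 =-1.62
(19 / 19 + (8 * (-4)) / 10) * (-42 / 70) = 33 / 25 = 1.32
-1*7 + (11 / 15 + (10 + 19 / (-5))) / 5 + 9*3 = 21.39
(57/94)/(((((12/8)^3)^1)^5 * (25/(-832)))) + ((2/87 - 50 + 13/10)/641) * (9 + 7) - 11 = -1280917973992393/104469967620675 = -12.26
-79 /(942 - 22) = -79 /920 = -0.09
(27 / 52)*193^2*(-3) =-3017169 / 52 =-58022.48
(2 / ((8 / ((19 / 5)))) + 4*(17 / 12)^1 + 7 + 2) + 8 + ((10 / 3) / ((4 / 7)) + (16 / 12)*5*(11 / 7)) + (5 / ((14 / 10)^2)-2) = 119003 / 2940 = 40.48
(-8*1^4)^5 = -32768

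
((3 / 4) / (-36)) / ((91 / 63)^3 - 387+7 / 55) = 13365 / 246253232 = 0.00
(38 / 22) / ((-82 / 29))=-551 / 902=-0.61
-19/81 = -0.23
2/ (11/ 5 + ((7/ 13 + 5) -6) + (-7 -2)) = -65/ 236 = -0.28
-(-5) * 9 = 45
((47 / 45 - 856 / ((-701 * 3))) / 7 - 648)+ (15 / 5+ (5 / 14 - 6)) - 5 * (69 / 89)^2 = -2285834755501 / 3498151230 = -653.44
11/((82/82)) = 11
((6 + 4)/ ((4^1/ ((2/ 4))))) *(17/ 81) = 85/ 324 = 0.26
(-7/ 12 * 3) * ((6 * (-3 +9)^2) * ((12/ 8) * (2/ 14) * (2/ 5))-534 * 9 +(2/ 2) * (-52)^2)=36461/ 10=3646.10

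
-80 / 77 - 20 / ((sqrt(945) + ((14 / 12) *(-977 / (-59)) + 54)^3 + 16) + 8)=-24461905330580535441520040240 / 23543434084695949985169886277 + 118078498653269760 *sqrt(105) / 305758884216830519287920601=-1.04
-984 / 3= -328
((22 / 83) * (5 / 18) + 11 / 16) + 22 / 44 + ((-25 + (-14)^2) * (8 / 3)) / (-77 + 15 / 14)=-60278969 / 12704976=-4.74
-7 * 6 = -42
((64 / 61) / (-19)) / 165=-64 / 191235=-0.00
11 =11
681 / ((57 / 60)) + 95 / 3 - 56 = 39473 / 57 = 692.51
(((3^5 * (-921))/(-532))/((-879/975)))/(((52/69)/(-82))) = 15828467175/311752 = 50772.62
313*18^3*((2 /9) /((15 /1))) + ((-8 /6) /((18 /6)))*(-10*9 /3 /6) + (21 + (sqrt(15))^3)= 15*sqrt(15) + 1217989 /45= 27124.52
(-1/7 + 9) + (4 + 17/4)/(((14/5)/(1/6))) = 1047/112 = 9.35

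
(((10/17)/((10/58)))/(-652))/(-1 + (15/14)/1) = -203/2771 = -0.07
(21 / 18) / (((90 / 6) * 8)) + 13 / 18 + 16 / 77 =52099 / 55440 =0.94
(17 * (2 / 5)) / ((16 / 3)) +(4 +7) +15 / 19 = 9929 / 760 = 13.06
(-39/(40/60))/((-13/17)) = 76.50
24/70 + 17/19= 823/665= 1.24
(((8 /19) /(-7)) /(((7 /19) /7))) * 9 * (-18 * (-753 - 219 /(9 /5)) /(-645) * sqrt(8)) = 755712 * sqrt(2) /1505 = 710.13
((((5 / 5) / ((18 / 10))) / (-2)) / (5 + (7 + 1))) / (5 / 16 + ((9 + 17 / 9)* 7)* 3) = -40 / 428649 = -0.00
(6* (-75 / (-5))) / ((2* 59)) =45 / 59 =0.76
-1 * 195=-195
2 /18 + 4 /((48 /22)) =35 /18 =1.94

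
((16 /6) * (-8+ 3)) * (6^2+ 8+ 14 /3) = -5840 /9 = -648.89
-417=-417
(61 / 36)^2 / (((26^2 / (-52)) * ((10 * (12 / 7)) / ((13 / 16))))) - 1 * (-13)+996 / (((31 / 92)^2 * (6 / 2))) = 7023360189953 / 2391275520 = 2937.08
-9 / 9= -1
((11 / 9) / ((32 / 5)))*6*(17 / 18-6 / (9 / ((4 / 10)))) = 671 / 864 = 0.78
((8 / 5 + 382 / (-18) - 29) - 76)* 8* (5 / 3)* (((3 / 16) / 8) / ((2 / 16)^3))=-179456 / 9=-19939.56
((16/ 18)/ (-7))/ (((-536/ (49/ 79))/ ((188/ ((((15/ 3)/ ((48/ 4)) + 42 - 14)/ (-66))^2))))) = 758016/ 5086573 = 0.15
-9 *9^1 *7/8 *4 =-567/2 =-283.50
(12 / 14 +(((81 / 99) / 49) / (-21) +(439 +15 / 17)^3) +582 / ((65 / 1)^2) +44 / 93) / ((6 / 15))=619944565070505647549 / 2913420840330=212789225.81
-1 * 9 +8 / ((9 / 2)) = -65 / 9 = -7.22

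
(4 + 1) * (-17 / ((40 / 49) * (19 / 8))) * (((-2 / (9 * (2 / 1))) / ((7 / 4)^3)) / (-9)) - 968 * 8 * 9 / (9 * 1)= -83427200 / 10773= -7744.10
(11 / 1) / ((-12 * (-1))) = 11 / 12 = 0.92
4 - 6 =-2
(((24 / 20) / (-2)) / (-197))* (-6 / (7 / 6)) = -108 / 6895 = -0.02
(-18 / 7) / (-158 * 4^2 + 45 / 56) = 0.00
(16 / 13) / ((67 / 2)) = 32 / 871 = 0.04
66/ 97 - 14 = -1292/ 97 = -13.32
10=10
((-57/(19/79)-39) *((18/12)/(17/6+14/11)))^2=746600976/73441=10166.00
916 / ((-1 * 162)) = -458 / 81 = -5.65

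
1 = 1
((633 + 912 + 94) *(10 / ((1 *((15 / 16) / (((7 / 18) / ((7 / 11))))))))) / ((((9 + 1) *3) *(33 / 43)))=563816 / 1215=464.05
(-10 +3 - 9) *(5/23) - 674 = -15582/23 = -677.48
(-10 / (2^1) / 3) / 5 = -1 / 3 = -0.33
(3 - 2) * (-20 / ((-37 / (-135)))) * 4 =-10800 / 37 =-291.89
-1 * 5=-5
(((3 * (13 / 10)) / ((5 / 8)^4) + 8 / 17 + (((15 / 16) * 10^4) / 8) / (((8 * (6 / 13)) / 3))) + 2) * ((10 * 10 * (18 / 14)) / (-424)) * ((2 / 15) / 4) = -19995632541 / 2018240000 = -9.91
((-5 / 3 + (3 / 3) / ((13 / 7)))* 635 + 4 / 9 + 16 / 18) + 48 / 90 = -139336 / 195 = -714.54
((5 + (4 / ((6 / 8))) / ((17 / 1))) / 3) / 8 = 271 / 1224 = 0.22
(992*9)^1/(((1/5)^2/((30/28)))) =1674000/7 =239142.86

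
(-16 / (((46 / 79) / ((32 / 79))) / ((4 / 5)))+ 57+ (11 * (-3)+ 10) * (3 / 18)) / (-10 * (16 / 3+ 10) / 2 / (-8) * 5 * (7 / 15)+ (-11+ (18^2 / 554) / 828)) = 50759142 / 13029505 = 3.90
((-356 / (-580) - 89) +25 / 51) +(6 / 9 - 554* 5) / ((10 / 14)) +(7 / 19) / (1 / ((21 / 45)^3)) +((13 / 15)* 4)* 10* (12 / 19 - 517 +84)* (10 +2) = -5811538639532 / 31613625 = -183830.19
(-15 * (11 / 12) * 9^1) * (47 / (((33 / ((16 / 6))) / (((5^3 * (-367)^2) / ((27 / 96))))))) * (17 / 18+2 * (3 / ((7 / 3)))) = -56087193380000 / 567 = -98919212310.41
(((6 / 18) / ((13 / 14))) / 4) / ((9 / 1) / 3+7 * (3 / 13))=7 / 360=0.02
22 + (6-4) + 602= 626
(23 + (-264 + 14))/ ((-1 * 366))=227/ 366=0.62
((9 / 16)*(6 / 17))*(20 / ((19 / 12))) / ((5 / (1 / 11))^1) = 162 / 3553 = 0.05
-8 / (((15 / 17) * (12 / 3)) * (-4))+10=317 / 30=10.57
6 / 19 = 0.32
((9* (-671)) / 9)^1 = -671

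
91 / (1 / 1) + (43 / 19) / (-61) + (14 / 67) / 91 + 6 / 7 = 648855482 / 7066423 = 91.82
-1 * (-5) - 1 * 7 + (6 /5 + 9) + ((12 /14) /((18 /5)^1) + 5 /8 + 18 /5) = 10637 /840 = 12.66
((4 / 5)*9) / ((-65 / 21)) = -756 / 325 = -2.33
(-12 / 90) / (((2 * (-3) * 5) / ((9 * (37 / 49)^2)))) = 1369 / 60025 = 0.02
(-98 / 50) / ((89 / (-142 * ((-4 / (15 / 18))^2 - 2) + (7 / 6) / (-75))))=65878687 / 1001250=65.80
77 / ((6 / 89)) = 6853 / 6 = 1142.17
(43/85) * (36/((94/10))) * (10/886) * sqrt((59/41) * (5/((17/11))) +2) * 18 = 139320 * sqrt(3233383)/246708029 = 1.02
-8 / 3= -2.67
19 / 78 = 0.24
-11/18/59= -11/1062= -0.01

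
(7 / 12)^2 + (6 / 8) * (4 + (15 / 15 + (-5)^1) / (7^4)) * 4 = 4264849 / 345744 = 12.34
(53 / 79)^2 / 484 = 2809 / 3020644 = 0.00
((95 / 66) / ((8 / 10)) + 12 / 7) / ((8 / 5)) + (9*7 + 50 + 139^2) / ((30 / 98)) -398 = 4663509013 / 73920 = 63088.60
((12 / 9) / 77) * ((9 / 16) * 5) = 15 / 308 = 0.05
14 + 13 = 27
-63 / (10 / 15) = -189 / 2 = -94.50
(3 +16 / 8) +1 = 6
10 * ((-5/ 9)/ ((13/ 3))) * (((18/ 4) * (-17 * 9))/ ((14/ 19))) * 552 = 60174900/ 91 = 661262.64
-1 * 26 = -26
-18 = -18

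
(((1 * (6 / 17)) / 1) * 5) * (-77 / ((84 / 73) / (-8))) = 16060 / 17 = 944.71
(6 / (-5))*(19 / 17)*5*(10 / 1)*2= -2280 / 17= -134.12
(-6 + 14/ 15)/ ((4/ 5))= -19/ 3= -6.33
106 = 106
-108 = -108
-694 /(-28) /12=347 /168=2.07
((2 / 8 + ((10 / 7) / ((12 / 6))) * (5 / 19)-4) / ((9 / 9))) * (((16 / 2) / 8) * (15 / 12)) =-9475 / 2128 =-4.45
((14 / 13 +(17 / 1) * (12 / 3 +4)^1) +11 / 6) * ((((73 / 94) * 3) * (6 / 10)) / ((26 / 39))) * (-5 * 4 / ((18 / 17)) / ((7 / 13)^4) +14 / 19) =-1818197998408 / 27873209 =-65231.03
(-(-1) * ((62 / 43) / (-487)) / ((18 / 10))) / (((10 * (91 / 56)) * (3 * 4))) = -62 / 7350291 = -0.00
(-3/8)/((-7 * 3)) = 1/56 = 0.02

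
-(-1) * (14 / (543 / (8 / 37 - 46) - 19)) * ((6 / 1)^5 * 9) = -1659740544 / 52277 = -31748.96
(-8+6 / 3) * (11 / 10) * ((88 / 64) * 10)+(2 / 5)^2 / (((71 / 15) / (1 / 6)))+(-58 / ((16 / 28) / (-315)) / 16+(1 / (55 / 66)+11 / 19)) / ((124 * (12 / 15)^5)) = -1137944854539 / 27406499840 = -41.52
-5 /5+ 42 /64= -11 /32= -0.34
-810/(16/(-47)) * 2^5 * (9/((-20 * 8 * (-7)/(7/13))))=34263/104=329.45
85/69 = 1.23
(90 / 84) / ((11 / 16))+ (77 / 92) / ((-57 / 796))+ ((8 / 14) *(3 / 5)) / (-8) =-10268773 / 1009470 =-10.17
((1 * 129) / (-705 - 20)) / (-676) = 129 / 490100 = 0.00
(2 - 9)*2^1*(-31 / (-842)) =-217 / 421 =-0.52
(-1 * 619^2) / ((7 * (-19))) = 383161 / 133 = 2880.91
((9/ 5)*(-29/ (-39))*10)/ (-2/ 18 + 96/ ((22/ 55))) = 0.06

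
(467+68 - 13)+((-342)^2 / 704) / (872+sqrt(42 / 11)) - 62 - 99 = 6042126673 / 16728364 - 29241 * sqrt(462) / 1472096032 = 361.19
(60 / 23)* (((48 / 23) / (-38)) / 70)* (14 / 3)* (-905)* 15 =1303200 / 10051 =129.66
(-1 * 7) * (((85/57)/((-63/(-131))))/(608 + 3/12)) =-44540/1248129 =-0.04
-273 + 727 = 454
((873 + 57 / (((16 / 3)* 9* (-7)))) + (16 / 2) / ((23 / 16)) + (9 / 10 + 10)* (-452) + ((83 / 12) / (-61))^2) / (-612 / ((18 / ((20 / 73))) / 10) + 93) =31868632126967 / 1186180380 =26866.60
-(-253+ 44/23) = 5775/23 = 251.09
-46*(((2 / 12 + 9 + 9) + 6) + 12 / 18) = -1142.33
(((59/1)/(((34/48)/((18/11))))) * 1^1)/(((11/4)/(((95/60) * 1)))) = 161424/2057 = 78.48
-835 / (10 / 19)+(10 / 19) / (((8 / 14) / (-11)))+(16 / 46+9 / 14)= -9762131 / 6118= -1595.64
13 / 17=0.76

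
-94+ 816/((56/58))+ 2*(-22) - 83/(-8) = 40181/56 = 717.52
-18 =-18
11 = 11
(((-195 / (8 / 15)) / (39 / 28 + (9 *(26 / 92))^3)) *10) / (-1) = 63876750 / 311803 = 204.86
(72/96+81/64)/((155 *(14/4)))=129/34720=0.00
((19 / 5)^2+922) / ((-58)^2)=0.28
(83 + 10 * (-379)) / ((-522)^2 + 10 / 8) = -14828 / 1089941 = -0.01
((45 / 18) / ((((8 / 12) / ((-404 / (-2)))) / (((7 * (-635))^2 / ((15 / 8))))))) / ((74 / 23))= 91795784150 / 37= 2480967139.19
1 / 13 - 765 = -9944 / 13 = -764.92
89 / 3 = 29.67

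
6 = 6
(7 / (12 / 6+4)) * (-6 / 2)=-7 / 2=-3.50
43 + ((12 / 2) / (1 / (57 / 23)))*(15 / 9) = 1559 / 23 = 67.78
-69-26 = -95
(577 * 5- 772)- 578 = 1535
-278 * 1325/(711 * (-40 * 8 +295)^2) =-14734/17775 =-0.83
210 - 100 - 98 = 12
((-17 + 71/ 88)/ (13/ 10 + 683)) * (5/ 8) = -11875/ 802912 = -0.01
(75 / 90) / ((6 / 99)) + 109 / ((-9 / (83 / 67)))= -1.25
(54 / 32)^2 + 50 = 13529 / 256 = 52.85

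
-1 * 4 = -4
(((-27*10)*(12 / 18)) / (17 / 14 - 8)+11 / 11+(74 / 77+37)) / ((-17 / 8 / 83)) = -63616512 / 24871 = -2557.86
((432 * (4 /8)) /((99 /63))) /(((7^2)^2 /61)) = 3.49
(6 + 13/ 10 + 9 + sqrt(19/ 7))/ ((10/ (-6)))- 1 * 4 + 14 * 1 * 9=5611/ 50- 3 * sqrt(133)/ 35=111.23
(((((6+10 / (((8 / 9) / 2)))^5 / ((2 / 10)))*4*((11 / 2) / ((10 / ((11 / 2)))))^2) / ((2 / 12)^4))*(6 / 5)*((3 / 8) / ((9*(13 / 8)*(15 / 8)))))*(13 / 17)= 55965431053.29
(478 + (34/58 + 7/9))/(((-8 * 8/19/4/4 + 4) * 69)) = 1188583/648324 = 1.83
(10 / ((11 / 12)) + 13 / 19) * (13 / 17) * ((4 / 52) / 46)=2423 / 163438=0.01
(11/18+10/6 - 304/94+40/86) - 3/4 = -90301/72756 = -1.24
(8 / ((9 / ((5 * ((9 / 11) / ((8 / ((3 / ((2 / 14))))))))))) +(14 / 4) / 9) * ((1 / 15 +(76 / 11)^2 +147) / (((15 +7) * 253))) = 347732161 / 1000126710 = 0.35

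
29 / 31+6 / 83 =1.01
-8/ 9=-0.89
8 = 8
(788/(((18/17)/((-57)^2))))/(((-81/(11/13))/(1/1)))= -26597758/1053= -25259.03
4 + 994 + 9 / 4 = 4001 / 4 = 1000.25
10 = 10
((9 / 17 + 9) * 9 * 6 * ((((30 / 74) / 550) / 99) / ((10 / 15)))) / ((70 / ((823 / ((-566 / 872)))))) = -392378418 / 3769298225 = -0.10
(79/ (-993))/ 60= -79/ 59580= -0.00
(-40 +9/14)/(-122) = 0.32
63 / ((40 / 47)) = 74.02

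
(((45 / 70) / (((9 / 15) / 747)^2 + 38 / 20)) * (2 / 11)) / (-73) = -27900450 / 33108235237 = -0.00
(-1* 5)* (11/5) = -11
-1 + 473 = 472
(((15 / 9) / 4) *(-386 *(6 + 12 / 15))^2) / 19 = 43059844 / 285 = 151087.17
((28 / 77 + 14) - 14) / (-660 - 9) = -4 / 7359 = -0.00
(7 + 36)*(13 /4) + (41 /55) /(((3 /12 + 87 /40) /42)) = 152.66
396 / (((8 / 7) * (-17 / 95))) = -65835 / 34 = -1936.32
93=93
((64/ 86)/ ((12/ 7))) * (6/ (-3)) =-112/ 129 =-0.87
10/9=1.11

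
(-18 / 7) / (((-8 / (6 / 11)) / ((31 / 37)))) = 837 / 5698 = 0.15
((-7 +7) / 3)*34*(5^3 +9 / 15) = 0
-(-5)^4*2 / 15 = -250 / 3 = -83.33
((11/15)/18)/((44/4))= 1/270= 0.00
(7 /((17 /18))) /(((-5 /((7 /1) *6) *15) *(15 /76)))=-44688 /2125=-21.03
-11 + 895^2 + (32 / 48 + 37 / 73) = 801015.17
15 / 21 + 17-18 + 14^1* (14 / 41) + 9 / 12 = 6021 / 1148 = 5.24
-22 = -22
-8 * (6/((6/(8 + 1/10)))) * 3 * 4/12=-324/5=-64.80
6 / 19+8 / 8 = 25 / 19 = 1.32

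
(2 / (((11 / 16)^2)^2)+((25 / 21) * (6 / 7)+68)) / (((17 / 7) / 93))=5202270270 / 1742279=2985.90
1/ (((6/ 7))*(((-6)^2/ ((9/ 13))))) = 7/ 312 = 0.02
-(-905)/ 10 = 181/ 2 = 90.50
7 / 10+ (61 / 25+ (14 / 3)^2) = 24.92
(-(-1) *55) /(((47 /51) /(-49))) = -137445 /47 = -2924.36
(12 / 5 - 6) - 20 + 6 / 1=-88 / 5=-17.60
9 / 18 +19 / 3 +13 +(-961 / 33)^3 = -1773581861 / 71874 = -24676.26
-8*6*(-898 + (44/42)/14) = 2111920/49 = 43100.41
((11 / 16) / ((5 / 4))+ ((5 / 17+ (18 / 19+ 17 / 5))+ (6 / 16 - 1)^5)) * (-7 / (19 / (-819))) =1546122616857 / 1005486080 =1537.69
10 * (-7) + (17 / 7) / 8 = -3903 / 56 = -69.70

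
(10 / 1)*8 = 80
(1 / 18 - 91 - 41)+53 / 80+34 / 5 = -89627 / 720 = -124.48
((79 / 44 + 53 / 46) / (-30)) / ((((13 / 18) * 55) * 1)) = -8949 / 3617900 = -0.00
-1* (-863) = 863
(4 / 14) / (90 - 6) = 1 / 294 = 0.00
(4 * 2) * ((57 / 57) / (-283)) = -8 / 283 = -0.03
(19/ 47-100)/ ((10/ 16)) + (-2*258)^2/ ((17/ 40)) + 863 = 2505617469/ 3995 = 627188.35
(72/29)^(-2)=0.16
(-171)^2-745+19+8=28523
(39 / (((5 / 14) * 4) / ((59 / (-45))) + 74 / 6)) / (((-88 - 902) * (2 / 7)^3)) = -1841567 / 12259280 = -0.15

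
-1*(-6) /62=3 /31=0.10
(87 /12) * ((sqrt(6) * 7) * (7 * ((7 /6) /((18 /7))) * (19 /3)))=1322951 * sqrt(6) /1296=2500.43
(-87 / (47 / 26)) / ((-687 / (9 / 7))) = 6786 / 75341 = 0.09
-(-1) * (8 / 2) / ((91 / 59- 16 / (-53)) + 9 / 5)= 31270 / 28489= 1.10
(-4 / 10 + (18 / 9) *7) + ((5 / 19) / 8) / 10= 20677 / 1520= 13.60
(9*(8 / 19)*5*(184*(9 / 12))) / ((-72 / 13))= -8970 / 19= -472.11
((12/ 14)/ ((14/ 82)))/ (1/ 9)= 2214/ 49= 45.18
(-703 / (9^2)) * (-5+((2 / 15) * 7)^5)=2291112853 / 61509375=37.25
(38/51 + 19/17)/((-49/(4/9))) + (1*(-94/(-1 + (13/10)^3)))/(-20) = 1670680/427329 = 3.91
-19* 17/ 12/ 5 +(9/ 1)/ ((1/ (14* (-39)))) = -295163/ 60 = -4919.38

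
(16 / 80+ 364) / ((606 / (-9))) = -5463 / 1010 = -5.41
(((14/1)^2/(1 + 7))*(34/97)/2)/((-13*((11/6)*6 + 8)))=-833/47918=-0.02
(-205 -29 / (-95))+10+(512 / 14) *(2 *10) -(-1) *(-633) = -64017 / 665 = -96.27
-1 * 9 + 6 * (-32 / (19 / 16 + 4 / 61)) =-198399 / 1223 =-162.22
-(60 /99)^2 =-400 /1089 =-0.37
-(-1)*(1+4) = 5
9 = 9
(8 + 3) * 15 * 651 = 107415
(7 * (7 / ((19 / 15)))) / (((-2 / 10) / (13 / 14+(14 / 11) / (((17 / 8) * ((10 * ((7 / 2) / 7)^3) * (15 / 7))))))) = -1583603 / 7106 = -222.85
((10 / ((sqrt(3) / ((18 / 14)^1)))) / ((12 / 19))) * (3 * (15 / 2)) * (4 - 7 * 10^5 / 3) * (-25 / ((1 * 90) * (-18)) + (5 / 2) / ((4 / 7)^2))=-1652912288875 * sqrt(3) / 6048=-473367735.58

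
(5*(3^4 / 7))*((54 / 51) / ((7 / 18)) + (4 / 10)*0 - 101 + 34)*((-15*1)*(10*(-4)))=-1858707000 / 833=-2231340.94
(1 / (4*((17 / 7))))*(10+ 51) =427 / 68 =6.28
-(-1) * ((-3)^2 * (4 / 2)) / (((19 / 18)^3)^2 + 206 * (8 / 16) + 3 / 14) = 4285540224 / 24903153007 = 0.17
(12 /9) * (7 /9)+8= 244 /27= 9.04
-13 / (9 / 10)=-130 / 9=-14.44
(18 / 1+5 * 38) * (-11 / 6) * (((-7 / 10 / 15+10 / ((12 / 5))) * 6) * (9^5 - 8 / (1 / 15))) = -13887443856 / 25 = -555497754.24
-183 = -183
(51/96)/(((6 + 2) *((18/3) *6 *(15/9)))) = 17/15360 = 0.00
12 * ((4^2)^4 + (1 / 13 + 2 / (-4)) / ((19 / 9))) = 786429.60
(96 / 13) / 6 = 16 / 13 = 1.23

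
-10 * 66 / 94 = -330 / 47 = -7.02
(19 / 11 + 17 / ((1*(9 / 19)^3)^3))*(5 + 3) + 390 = 484461717689522 / 4261625379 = 113680.03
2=2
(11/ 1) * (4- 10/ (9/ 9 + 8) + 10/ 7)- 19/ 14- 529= -60841/ 126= -482.87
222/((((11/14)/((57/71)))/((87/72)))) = 428127/1562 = 274.09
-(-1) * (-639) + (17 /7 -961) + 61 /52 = -581089 /364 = -1596.40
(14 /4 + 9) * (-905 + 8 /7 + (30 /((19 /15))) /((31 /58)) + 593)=-13737050 /4123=-3331.81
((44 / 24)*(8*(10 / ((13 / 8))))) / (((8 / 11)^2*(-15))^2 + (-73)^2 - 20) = 51536320 / 3067376091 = 0.02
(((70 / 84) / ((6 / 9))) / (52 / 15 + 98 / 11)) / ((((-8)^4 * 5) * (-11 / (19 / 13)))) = -285 / 434929664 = -0.00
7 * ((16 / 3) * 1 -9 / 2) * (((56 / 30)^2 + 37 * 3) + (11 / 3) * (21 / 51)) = 1552873 / 2295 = 676.63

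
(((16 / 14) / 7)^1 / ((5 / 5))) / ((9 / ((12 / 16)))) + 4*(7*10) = 41162 / 147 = 280.01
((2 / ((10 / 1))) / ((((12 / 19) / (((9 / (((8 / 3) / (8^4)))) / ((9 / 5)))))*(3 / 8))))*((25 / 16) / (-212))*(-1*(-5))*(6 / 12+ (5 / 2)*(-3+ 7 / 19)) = 77000 / 53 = 1452.83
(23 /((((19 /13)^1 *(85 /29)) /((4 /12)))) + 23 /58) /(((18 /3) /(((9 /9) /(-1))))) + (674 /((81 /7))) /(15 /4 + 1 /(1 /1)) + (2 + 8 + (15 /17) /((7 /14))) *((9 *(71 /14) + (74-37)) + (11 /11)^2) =105789643201 /106221780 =995.93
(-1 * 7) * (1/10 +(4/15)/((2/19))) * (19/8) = -10507/240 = -43.78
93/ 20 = 4.65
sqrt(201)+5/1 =5+sqrt(201) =19.18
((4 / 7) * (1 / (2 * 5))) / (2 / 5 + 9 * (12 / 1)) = 1 / 1897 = 0.00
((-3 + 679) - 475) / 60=67 / 20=3.35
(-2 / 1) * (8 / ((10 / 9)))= -72 / 5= -14.40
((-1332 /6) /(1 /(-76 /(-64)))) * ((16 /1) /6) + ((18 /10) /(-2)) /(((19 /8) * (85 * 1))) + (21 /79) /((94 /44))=-21074082943 /29982475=-702.88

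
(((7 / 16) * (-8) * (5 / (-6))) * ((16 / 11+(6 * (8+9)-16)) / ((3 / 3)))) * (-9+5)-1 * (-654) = -12088 / 33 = -366.30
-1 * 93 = -93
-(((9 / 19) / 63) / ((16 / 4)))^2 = -1 / 283024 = -0.00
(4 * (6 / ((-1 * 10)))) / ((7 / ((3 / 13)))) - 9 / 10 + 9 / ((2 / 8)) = 31869 / 910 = 35.02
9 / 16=0.56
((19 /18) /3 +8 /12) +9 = 541 /54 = 10.02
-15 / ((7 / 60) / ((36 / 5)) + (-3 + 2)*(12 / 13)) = 84240 / 5093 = 16.54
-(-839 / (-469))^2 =-703921 / 219961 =-3.20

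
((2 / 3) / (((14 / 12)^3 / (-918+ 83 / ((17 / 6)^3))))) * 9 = -5821898976 / 1685159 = -3454.81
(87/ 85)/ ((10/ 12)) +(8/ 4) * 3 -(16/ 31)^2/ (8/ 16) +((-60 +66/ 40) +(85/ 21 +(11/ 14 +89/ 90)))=-673886363/ 14703300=-45.83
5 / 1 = 5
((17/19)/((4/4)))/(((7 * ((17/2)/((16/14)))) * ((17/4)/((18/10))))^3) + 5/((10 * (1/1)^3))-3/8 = 396732824782183/3173850367667000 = 0.13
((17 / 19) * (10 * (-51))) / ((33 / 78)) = -225420 / 209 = -1078.56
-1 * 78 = -78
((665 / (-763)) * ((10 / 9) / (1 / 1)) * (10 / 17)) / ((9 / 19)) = -1.20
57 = 57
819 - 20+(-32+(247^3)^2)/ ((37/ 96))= 21799822255104475/ 37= 589184385273093.92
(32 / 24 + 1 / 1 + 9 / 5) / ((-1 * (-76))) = 31 / 570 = 0.05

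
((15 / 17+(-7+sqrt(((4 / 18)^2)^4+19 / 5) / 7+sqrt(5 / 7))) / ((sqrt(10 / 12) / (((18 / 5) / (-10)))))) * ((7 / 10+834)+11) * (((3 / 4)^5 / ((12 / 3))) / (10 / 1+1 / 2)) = -6165153 * sqrt(42) / 25088000 - 2819 * sqrt(4907333874) / 376320000+80146989 * sqrt(30) / 38080000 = 9.41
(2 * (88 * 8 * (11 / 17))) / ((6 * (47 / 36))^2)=557568 / 37553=14.85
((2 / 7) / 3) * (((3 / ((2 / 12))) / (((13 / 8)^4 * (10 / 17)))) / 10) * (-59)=-12324864 / 4998175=-2.47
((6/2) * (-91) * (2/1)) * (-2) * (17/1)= 18564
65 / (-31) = -65 / 31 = -2.10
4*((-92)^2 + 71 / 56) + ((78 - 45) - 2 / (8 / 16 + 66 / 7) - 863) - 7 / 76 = 2442559963 / 73948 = 33030.78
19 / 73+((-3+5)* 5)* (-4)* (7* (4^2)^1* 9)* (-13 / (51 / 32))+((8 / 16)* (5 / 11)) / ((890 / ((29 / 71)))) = 113479348854737 / 345042676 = 328884.97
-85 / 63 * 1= -85 / 63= -1.35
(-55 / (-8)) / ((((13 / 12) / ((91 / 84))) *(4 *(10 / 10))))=55 / 32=1.72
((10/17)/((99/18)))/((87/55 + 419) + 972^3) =25/214659747031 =0.00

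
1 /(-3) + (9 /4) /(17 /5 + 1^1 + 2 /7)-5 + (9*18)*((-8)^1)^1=-2560079 /1968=-1300.85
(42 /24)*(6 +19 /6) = 385 /24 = 16.04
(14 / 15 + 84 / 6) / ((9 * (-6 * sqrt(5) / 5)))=-112 * sqrt(5) / 405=-0.62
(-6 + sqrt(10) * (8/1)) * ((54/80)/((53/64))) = -1296/265 + 1728 * sqrt(10)/265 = 15.73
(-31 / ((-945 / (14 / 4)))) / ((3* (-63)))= -31 / 51030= -0.00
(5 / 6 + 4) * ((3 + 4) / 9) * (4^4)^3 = 1702887424 / 27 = 63069904.59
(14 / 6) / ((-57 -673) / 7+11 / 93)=-1519 / 67813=-0.02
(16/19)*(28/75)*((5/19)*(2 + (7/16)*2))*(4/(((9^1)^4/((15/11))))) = 5152/26053731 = 0.00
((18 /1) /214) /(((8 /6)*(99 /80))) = 60 /1177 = 0.05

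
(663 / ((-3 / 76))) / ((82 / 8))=-67184 / 41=-1638.63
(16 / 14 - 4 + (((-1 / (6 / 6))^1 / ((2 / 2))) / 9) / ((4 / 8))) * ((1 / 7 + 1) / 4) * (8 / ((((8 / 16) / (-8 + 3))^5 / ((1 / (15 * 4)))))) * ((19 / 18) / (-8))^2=21885625 / 107163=204.23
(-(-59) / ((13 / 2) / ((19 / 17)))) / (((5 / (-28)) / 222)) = -13936272 / 1105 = -12612.01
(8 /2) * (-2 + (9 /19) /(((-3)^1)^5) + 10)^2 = 67338436 /263169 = 255.88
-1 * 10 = -10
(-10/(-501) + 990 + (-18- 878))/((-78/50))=-1177600/19539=-60.27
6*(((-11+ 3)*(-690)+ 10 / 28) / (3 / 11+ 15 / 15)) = 26024.54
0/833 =0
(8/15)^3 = 512/3375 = 0.15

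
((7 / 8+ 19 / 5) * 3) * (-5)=-561 / 8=-70.12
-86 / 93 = -0.92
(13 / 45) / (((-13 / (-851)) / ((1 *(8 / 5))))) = 6808 / 225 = 30.26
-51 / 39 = -17 / 13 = -1.31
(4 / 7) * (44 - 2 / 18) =1580 / 63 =25.08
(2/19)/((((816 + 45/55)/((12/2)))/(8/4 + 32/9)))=440/102429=0.00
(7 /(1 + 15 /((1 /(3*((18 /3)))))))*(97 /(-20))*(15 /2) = -2037 /2168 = -0.94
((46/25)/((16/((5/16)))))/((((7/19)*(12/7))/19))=8303/7680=1.08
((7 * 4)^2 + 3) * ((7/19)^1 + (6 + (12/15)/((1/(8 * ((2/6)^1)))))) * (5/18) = 1906901/1026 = 1858.58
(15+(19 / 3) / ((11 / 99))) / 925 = 72 / 925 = 0.08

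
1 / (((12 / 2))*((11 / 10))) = 0.15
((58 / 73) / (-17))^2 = 3364 / 1540081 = 0.00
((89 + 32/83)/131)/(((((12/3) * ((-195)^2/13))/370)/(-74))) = -1.60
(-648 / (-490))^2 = 104976 / 60025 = 1.75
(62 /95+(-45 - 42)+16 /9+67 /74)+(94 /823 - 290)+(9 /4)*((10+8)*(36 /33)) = -188656579609 /572783310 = -329.37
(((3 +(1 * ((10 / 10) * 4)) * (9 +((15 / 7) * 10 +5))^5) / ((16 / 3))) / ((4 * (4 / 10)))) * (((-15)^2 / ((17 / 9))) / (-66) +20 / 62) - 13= -138185127119130541 / 3563160832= -38781613.75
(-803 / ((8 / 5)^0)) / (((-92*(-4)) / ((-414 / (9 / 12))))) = 1204.50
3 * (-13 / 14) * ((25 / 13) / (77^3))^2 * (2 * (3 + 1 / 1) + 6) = -0.00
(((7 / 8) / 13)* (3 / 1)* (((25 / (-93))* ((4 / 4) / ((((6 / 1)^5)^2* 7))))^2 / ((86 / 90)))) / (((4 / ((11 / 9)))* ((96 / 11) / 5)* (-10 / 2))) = -378125 / 126707029446792817240178688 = -0.00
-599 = -599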